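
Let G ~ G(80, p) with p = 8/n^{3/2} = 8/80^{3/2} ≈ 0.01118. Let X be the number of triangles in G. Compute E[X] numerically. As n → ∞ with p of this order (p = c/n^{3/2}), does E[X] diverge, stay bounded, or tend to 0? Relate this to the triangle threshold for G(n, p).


Number of potential triangles: C(80, 3) = 82160.
Each occurs with probability p³ ≈ (0.01118)³ ≈ 1.397542e-06.
By linearity: E[X] = C(80, 3)·p³ ≈ 82160 · 1.397542e-06 ≈ 0.1148.
Since α = 3/2 > 1, p = c/n^{3/2} = o(1/n) is below the triangle threshold p ~ 1/n. Asymptotically E[X] ~ (c³/6)·n^{3(1−α)} = (8³/6)·n^{-1.5} → 0, so by Markov's inequality G has no triangles w.h.p.

E[X] ≈ 0.1148; in regime p = Θ(1/n^{3/2}) E[X] tends to 0 (below the triangle threshold p ~ 1/n).


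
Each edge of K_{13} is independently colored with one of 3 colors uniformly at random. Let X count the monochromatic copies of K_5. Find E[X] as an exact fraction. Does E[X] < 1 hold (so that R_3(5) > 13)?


E[X] = C(13, 5) · 3^{1 − 10} = 1287 · 3^{−9} = 1287/19683.
As a reduced fraction: E[X] = 143/2187 ≈ 0.065386.
Is E[X] < 1? YES.
Since E[X] < 1, there exists a 3-coloring of K_{13} with no monochromatic K_5; hence R_3(5) > 13.

E[X] = 143/2187 ≈ 0.065386; E[X] < 1, so R_3(5) > 13.


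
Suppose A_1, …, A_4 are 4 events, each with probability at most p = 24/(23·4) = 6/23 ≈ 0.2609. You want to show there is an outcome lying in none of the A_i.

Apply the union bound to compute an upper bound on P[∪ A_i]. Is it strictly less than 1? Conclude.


Union bound: P[∪_{i=1}^{4} A_i] ≤ Σ_i P[A_i] ≤ 4·p = 4·(6/23) = 24/23.
Numerically: 24/23 ≈ 1.0435.
Is 24/23 < 1? NO.
Since the bound 24/23 is ≥ 1, the union bound is uninformative here; it does NOT by itself certify existence.

4·p = 24/23 ≈ 1.0435; existence NOT certified by the union bound.


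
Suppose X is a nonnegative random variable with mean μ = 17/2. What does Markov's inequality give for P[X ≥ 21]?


μ = E[X] = 17/2, a = 21.
Markov: P[X ≥ 21] ≤ μ/a = (17/2)/21 = 17/42.
Numerically: ≈ 0.40476.
(Since a = 21 > μ = 8.50000, the bound 17/42 is < 1 and informative.)

P[X ≥ 21] ≤ 17/42 ≈ 0.40476.


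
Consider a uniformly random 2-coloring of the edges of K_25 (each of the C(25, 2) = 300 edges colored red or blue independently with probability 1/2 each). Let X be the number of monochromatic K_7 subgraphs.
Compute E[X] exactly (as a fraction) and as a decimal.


Let X = Σ_S X_S over the C(25, 7) = 480700 subsets S of size 7, where X_S = 1 if the K_7 on S is monochromatic.
For a fixed S, the K_7 on S has C(7, 2) = 21 edges. P[all 21 edges red] = (1/2)^21, and likewise for blue, so P[monochromatic] = 2·(1/2)^21 = 2^{1 − 21} = 1/1048576.
By linearity of expectation: E[X] = C(25, 7) · 2^{1 − 21} = 480700 · 1/1048576 = 120175/262144.
Numerically: E[X] ≈ 0.4584.

E[X] = C(25,7)·2^(1−C(7,2)) = 120175/262144 ≈ 0.4584.


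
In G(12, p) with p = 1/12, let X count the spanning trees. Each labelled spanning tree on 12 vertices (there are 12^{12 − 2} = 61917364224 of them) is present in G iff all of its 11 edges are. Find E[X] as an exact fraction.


K_12 has 12^{12 − 2} = 61917364224 labelled spanning trees.
For each such spanning tree H, let X_H = 1 if all 11 edges of H are present in G. Then P[X_H = 1] = p^{11} = (1/12)^{11} = 1/743008370688.
By linearity: E[X] = Σ_H E[X_H] = 61917364224 · p^{11} = 61917364224 · 1/743008370688 = 1/12.
Numerically: E[X] ≈ 0.08333.

E[X] = 61917364224 · (1/12)^{11} = 1/12 ≈ 0.08333.


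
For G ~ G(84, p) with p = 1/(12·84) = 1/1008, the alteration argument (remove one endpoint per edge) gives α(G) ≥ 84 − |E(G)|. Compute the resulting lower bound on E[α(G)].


E[|E(G)|] = C(84, 2)·p = 3486 · (1/1008) = 83/24.
E[α(G)] ≥ n − E[|E(G)|] = 84 − 83/24 = 1933/24.
Numerically: ≈ 80.54167.
(This is only a lower bound; the true E[α(G)] may be larger.)

E[α(G)] ≥ 1933/24 ≈ 80.54167.


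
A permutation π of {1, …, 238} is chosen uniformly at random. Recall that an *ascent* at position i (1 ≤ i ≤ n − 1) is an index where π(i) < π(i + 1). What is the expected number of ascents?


Write X = Σ X_I over i = 1, …, 237, with X_I the indicator of one ascent.
There are 237 indicators.
For each fixed i, the pair (π(i), π(i+1)) is a uniformly random ordered pair of distinct values from {1, …, 238}; by symmetry P[π(i) < π(i+1)] = 1/2.
By linearity: E[X] = 237 · (1/2) = (238 − 1) · (1/2) = 237/2 ≈ 118.500.

E[X] = 237/2 = 118.500.


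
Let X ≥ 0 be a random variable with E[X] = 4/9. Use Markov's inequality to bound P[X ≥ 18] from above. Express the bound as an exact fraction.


μ = E[X] = 4/9, a = 18.
Markov: P[X ≥ 18] ≤ μ/a = (4/9)/18 = 2/81.
Numerically: ≈ 0.024691.
(Since a = 18 > μ = 0.444444, the bound 2/81 is < 1 and informative.)

P[X ≥ 18] ≤ 2/81 ≈ 0.024691.


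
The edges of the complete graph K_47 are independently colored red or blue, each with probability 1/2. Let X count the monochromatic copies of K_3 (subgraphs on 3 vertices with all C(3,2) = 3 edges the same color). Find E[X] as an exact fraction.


Let X = Σ_S X_S over the C(47, 3) = 16215 subsets S of size 3, where X_S = 1 if the K_3 on S is monochromatic.
For a fixed S, the K_3 on S has C(3, 2) = 3 edges. P[all 3 edges red] = (1/2)^3, and likewise for blue, so P[monochromatic] = 2·(1/2)^3 = 2^{1 − 3} = 1/4.
By linearity of expectation: E[X] = C(47, 3) · 2^{1 − 3} = 16215 · 1/4 = 16215/4.
Numerically: E[X] ≈ 4053.7500.

E[X] = C(47,3)·2^(1−C(3,2)) = 16215/4 ≈ 4053.7500.


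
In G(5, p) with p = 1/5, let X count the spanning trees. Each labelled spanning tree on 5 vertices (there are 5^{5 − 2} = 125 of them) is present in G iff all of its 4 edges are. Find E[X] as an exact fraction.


K_5 has 5^{5 − 2} = 125 labelled spanning trees.
For each such spanning tree H, let X_H = 1 if all 4 edges of H are present in G. Then P[X_H = 1] = p^{4} = (1/5)^{4} = 1/625.
By linearity of expectation: E[X] = Σ_H E[X_H] = 125 · p^{4} = 125 · 1/625 = 1/5.
Numerically: E[X] ≈ 0.2.

E[X] = 125 · (1/5)^{4} = 1/5 ≈ 0.2.


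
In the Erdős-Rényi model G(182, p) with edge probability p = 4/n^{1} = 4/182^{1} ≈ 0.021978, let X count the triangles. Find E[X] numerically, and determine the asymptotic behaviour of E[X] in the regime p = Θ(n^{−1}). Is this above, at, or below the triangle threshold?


Number of potential triangles: C(182, 3) = 988260.
Each occurs with probability p³ ≈ (0.021978)³ ≈ 1.0616120e-05.
By linearity: E[X] = C(182, 3)·p³ ≈ 988260 · 1.0616120e-05 ≈ 10.49149.
Here α = 1, so p = 4/n is exactly at the triangle threshold p ~ 1/n. Asymptotically E[X] → c³/6 = 4³/6 = 32/3 ≈ 10.66667, a bounded constant. In this regime the triangle count is asymptotically Poisson(c³/6).

E[X] ≈ 10.49149; in regime p = Θ(1/n^{1}) E[X] stays bounded (at the triangle threshold p ~ 1/n).


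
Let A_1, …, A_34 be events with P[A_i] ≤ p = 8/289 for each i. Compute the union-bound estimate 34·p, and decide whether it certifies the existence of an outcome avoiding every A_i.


Union bound: P[∪_{i=1}^{34} A_i] ≤ Σ_i P[A_i] ≤ 34·p = 34·(8/289) = 16/17.
Numerically: 16/17 ≈ 0.94118.
Is 16/17 < 1? YES.
Since P[∪ A_i] ≤ 16/17 < 1, the complement has P[∩ A_i^c] ≥ 1 − 16/17 = 1/17 > 0, so some outcome avoids every A_i.

34·p = 16/17 ≈ 0.94118; existence CERTIFIED by the union bound.


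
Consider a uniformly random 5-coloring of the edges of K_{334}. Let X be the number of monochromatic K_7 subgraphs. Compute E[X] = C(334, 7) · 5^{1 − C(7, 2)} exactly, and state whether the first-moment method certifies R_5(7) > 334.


E[X] = C(334, 7) · 5^{1 − 21} = 86359460961576 · 5^{−20} = 86359460961576/95367431640625.
As a reduced fraction: E[X] = 86359460961576/95367431640625 ≈ 0.905545.
Is E[X] < 1? YES.
Since E[X] < 1, there exists a 5-coloring of K_{334} with no monochromatic K_7; hence R_5(7) > 334.

E[X] = 86359460961576/95367431640625 ≈ 0.905545; E[X] < 1, so R_5(7) > 334.


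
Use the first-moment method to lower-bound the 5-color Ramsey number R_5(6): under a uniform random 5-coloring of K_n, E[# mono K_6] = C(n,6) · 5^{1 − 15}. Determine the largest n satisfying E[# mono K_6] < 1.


We need C(n, 6) · 5^{1 − 15} < 1, i.e. C(n, 6) < 5^{15 − 1} = 6103515625.
Check values of n near the boundary:
  n = 126: C(126, 6) = 4925156775; 4925156775 < 6103515625? YES
  n = 127: C(127, 6) = 5169379425; 5169379425 < 6103515625? YES
  n = 128: C(128, 6) = 5423611200; 5423611200 < 6103515625? YES
  n = 129: C(129, 6) = 5688177600; 5688177600 < 6103515625? YES
  n = 130: C(130, 6) = 5963412000; 5963412000 < 6103515625? YES
  n = 131: C(131, 6) = 6249655776; 6249655776 < 6103515625? NO
  n = 132: C(132, 6) = 6547258432; 6547258432 < 6103515625? NO
  n = 133: C(133, 6) = 6856577728; 6856577728 < 6103515625? NO
The largest n with C(n, 6) < 6103515625 is n = 130 (where E[X] = 47707296/48828125 ≈ 0.977045). Hence R_5(6) > 130, i.e. R_5(6) ≥ 131.

Largest n = 130; hence R_5(6) > 130.


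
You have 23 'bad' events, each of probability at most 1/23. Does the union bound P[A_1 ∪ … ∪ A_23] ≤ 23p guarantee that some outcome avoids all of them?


Union bound: P[∪_{i=1}^{23} A_i] ≤ Σ_i P[A_i] ≤ 23·p = 23·(1/23) = 1.
Numerically: 1 ≈ 1.00000.
Is 1 < 1? NO.
Since the bound 1 is ≥ 1, the union bound is uninformative here; it does NOT by itself certify existence.

23·p = 1 ≈ 1.00000; existence NOT certified by the union bound.


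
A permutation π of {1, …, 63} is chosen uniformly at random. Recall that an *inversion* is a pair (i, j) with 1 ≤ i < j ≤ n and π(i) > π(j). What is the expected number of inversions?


Write X = Σ X_I over the C(63, 2) = 1953 pairs i < j, with X_I the indicator of one inversion.
There are 1953 indicators.
For each fixed pair i < j, the values π(i) and π(j) are two distinct elements of {1, …, 63} in uniformly random order; by symmetry P[π(i) > π(j)] = 1/2.
By linearity: E[X] = 1953 · (1/2) = C(63, 2) · (1/2) = 1953/2 = 1953/2 ≈ 976.50000.

E[X] = 1953/2 = 976.50000.


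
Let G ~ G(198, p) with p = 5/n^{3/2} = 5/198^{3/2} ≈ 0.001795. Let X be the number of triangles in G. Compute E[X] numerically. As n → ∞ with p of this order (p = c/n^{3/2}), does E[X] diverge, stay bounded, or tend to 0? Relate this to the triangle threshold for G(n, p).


Number of potential triangles: C(198, 3) = 1274196.
Each occurs with probability p³ ≈ (0.001795)³ ≈ 5.779851e-09.
By linearity: E[X] = C(198, 3)·p³ ≈ 1274196 · 5.779851e-09 ≈ 0.0074.
Since α = 3/2 > 1, p = c/n^{3/2} = o(1/n) is below the triangle threshold p ~ 1/n. Asymptotically E[X] ~ (c³/6)·n^{3(1−α)} = (5³/6)·n^{-1.5} → 0, so by Markov's inequality G has no triangles w.h.p.

E[X] ≈ 0.0074; in regime p = Θ(1/n^{3/2}) E[X] tends to 0 (below the triangle threshold p ~ 1/n).


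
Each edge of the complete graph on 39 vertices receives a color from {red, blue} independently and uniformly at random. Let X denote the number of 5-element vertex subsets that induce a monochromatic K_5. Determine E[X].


Let X = Σ_S X_S over the C(39, 5) = 575757 subsets S of size 5, where X_S = 1 if the K_5 on S is monochromatic.
For a fixed S, the K_5 on S has C(5, 2) = 10 edges. P[all 10 edges red] = (1/2)^10, and likewise for blue, so P[monochromatic] = 2·(1/2)^10 = 2^{1 − 10} = 1/512.
By linearity of expectation: E[X] = C(39, 5) · 2^{1 − 10} = 575757 · 1/512 = 575757/512.
Numerically: E[X] ≈ 1124.52539.

E[X] = C(39,5)·2^(1−C(5,2)) = 575757/512 ≈ 1124.52539.


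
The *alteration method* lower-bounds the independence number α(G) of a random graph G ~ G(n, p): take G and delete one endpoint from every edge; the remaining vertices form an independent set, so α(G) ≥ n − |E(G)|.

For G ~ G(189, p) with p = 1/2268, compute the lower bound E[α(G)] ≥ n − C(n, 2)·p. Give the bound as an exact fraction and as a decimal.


E[|E(G)|] = C(189, 2)·p = 17766 · (1/2268) = 47/6.
E[α(G)] ≥ n − E[|E(G)|] = 189 − 47/6 = 1087/6.
Numerically: ≈ 181.167.
(This is only a lower bound; the true E[α(G)] may be larger.)

E[α(G)] ≥ 1087/6 ≈ 181.167.


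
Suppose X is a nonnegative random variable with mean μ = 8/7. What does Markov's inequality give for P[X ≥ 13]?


μ = E[X] = 8/7, a = 13.
Markov: P[X ≥ 13] ≤ μ/a = (8/7)/13 = 8/91.
Numerically: ≈ 0.088.
(Since a = 13 > μ = 1.143, the bound 8/91 is < 1 and informative.)

P[X ≥ 13] ≤ 8/91 ≈ 0.088.


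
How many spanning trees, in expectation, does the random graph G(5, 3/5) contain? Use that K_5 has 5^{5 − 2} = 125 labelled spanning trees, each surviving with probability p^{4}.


K_5 has 5^{5 − 2} = 125 labelled spanning trees.
For each such spanning tree H, let X_H = 1 if all 4 edges of H are present in G. Then P[X_H = 1] = p^{4} = (3/5)^{4} = 81/625.
Summing the indicators: E[X] = Σ_H E[X_H] = 125 · p^{4} = 125 · 81/625 = 81/5.
Numerically: E[X] ≈ 16.2.

E[X] = 125 · (3/5)^{4} = 81/5 ≈ 16.2.


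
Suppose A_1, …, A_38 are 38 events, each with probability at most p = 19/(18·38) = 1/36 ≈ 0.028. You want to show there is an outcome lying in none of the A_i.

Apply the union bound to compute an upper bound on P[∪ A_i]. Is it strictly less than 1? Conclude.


Union bound: P[∪_{i=1}^{38} A_i] ≤ Σ_i P[A_i] ≤ 38·p = 38·(1/36) = 19/18.
Numerically: 19/18 ≈ 1.056.
Is 19/18 < 1? NO.
Since the bound 19/18 is ≥ 1, the union bound is uninformative here; it does NOT by itself certify existence.

38·p = 19/18 ≈ 1.056; existence NOT certified by the union bound.


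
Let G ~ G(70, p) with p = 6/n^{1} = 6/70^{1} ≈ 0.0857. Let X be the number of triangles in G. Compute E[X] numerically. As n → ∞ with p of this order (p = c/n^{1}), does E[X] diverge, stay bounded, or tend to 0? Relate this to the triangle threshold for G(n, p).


Number of potential triangles: C(70, 3) = 54740.
Each occurs with probability p³ ≈ (0.0857)³ ≈ 6.29738e-04.
By linearity: E[X] = C(70, 3)·p³ ≈ 54740 · 6.29738e-04 ≈ 34.472.
Here α = 1, so p = 6/n is exactly at the triangle threshold p ~ 1/n. Asymptotically E[X] → c³/6 = 6³/6 = 36 ≈ 36.000, a bounded constant. In this regime the triangle count is asymptotically Poisson(c³/6).

E[X] ≈ 34.472; in regime p = Θ(1/n^{1}) E[X] stays bounded (at the triangle threshold p ~ 1/n).


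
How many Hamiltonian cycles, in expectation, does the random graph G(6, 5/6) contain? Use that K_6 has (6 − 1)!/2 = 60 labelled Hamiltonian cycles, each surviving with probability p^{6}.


K_6 has (6 − 1)!/2 = 60 labelled Hamiltonian cycles.
For each such Hamiltonian cycle H, let X_H = 1 if all 6 edges of H are present in G. Then P[X_H = 1] = p^{6} = (5/6)^{6} = 15625/46656.
Summing the indicators: E[X] = Σ_H E[X_H] = 60 · p^{6} = 60 · 15625/46656 = 78125/3888.
Numerically: E[X] ≈ 20.094.

E[X] = 60 · (5/6)^{6} = 78125/3888 ≈ 20.094.


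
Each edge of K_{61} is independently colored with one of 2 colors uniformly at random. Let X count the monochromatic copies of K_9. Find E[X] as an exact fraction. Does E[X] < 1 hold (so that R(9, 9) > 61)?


E[X] = C(61, 9) · 2^{1 − 36} = 17341763505 · 2^{−35} = 17341763505/34359738368.
As a reduced fraction: E[X] = 17341763505/34359738368 ≈ 0.5047117.
Is E[X] < 1? YES.
Since E[X] < 1, there exists a 2-coloring of K_{61} with no monochromatic K_9; hence R(9, 9) > 61.

E[X] = 17341763505/34359738368 ≈ 0.5047117; E[X] < 1, so R(9, 9) > 61.


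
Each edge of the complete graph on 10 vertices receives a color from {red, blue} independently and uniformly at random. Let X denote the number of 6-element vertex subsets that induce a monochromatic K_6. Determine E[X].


Let X = Σ_S X_S over the C(10, 6) = 210 subsets S of size 6, where X_S = 1 if the K_6 on S is monochromatic.
For a fixed S, the K_6 on S has C(6, 2) = 15 edges. P[all 15 edges red] = (1/2)^15, and likewise for blue, so P[monochromatic] = 2·(1/2)^15 = 2^{1 − 15} = 1/16384.
By linearity of expectation: E[X] = C(10, 6) · 2^{1 − 15} = 210 · 1/16384 = 105/8192.
Numerically: E[X] ≈ 0.01282.

E[X] = C(10,6)·2^(1−C(6,2)) = 105/8192 ≈ 0.01282.


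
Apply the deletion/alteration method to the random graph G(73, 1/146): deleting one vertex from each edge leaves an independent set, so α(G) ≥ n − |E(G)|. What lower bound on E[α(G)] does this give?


E[|E(G)|] = C(73, 2)·p = 2628 · (1/146) = 18.
E[α(G)] ≥ n − E[|E(G)|] = 73 − 18 = 55.
Numerically: ≈ 55.0000.
(This is only a lower bound; the true E[α(G)] may be larger.)

E[α(G)] ≥ 55 ≈ 55.0000.


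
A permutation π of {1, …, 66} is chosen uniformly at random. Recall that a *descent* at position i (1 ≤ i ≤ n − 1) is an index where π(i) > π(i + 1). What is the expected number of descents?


Write X = Σ X_I over i = 1, …, 65, with X_I the indicator of one descent.
There are 65 indicators.
For each fixed i, the pair (π(i), π(i+1)) is a uniformly random ordered pair of distinct values from {1, …, 66}; by symmetry P[π(i) > π(i+1)] = 1/2.
By linearity: E[X] = 65 · (1/2) = (66 − 1) · (1/2) = 65/2 ≈ 32.500.

E[X] = 65/2 = 32.500.


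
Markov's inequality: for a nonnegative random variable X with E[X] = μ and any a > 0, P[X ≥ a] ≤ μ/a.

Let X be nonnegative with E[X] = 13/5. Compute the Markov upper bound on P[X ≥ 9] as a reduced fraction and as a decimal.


μ = E[X] = 13/5, a = 9.
Markov: P[X ≥ 9] ≤ μ/a = (13/5)/9 = 13/45.
Numerically: ≈ 0.2889.
(Since a = 9 > μ = 2.6000, the bound 13/45 is < 1 and informative.)

P[X ≥ 9] ≤ 13/45 ≈ 0.2889.


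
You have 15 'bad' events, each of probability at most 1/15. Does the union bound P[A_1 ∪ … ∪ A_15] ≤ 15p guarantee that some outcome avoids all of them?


Union bound: P[∪_{i=1}^{15} A_i] ≤ Σ_i P[A_i] ≤ 15·p = 15·(1/15) = 1.
Numerically: 1 ≈ 1.0000.
Is 1 < 1? NO.
Since the bound 1 is ≥ 1, the union bound is uninformative here; it does NOT by itself certify existence.

15·p = 1 ≈ 1.0000; existence NOT certified by the union bound.


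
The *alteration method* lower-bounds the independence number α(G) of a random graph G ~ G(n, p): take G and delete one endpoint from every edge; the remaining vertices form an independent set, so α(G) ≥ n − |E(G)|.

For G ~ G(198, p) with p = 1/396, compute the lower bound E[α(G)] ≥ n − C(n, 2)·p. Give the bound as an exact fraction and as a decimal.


E[|E(G)|] = C(198, 2)·p = 19503 · (1/396) = 197/4.
E[α(G)] ≥ n − E[|E(G)|] = 198 − 197/4 = 595/4.
Numerically: ≈ 148.750.
(This is only a lower bound; the true E[α(G)] may be larger.)

E[α(G)] ≥ 595/4 ≈ 148.750.


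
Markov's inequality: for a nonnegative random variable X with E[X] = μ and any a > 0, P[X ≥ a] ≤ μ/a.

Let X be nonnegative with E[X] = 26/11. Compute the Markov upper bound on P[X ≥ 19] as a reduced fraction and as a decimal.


μ = E[X] = 26/11, a = 19.
Markov: P[X ≥ 19] ≤ μ/a = (26/11)/19 = 26/209.
Numerically: ≈ 0.1244.
(Since a = 19 > μ = 2.3636, the bound 26/209 is < 1 and informative.)

P[X ≥ 19] ≤ 26/209 ≈ 0.1244.


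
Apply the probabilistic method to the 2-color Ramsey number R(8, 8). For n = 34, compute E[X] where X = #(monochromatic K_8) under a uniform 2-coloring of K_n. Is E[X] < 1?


E[X] = C(34, 8) · 2^{1 − 28} = 18156204 · 2^{−27} = 18156204/134217728.
As a reduced fraction: E[X] = 4539051/33554432 ≈ 0.1352743.
Is E[X] < 1? YES.
Since E[X] < 1, there exists a 2-coloring of K_{34} with no monochromatic K_8; hence R(8, 8) > 34.

E[X] = 4539051/33554432 ≈ 0.1352743; E[X] < 1, so R(8, 8) > 34.


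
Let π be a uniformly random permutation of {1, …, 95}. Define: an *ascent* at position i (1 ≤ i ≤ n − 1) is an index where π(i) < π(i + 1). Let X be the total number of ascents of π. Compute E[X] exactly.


Write X = Σ X_I over i = 1, …, 94, with X_I the indicator of one ascent.
There are 94 indicators.
For each fixed i, the pair (π(i), π(i+1)) is a uniformly random ordered pair of distinct values from {1, …, 95}; by symmetry P[π(i) < π(i+1)] = 1/2.
By linearity: E[X] = 94 · (1/2) = (95 − 1) · (1/2) = 47 ≈ 47.00000.

E[X] = 47 = 47.00000.


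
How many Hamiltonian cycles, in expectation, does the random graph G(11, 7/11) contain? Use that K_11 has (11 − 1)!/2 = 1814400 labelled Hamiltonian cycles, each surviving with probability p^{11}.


K_11 has (11 − 1)!/2 = 1814400 labelled Hamiltonian cycles.
For each such Hamiltonian cycle H, let X_H = 1 if all 11 edges of H are present in G. Then P[X_H = 1] = p^{11} = (7/11)^{11} = 1977326743/285311670611.
By linearity of expectation: E[X] = Σ_H E[X_H] = 1814400 · p^{11} = 1814400 · 1977326743/285311670611 = 3587661642499200/285311670611.
Numerically: E[X] ≈ 12574.5.

E[X] = 1814400 · (7/11)^{11} = 3587661642499200/285311670611 ≈ 12574.5.


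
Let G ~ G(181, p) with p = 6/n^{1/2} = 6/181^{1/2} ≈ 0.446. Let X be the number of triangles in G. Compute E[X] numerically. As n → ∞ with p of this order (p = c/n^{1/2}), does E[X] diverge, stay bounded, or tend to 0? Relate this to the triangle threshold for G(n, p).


Number of potential triangles: C(181, 3) = 971970.
Each occurs with probability p³ ≈ (0.446)³ ≈ 8.87025e-02.
By linearity: E[X] = C(181, 3)·p³ ≈ 971970 · 8.87025e-02 ≈ 86216.175.
Since α = 1/2 < 1, p = c/n^{1/2} ≫ 1/n is above the triangle threshold p ~ 1/n. Asymptotically E[X] ~ (c³/6)·n^{3(1−α)} = (6³/6)·n^{1.5} → ∞; triangles are abundant w.h.p.

E[X] ≈ 86216.175; in regime p = Θ(1/n^{1/2}) E[X] diverges (above the triangle threshold p ~ 1/n).


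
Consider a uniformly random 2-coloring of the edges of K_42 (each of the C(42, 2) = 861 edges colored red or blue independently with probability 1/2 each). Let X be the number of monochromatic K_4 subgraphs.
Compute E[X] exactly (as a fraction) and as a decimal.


Let X = Σ_S X_S over the C(42, 4) = 111930 subsets S of size 4, where X_S = 1 if the K_4 on S is monochromatic.
For a fixed S, the K_4 on S has C(4, 2) = 6 edges. P[all 6 edges red] = (1/2)^6, and likewise for blue, so P[monochromatic] = 2·(1/2)^6 = 2^{1 − 6} = 1/32.
By linearity of expectation: E[X] = C(42, 4) · 2^{1 − 6} = 111930 · 1/32 = 55965/16.
Numerically: E[X] ≈ 3497.8125.

E[X] = C(42,4)·2^(1−C(4,2)) = 55965/16 ≈ 3497.8125.


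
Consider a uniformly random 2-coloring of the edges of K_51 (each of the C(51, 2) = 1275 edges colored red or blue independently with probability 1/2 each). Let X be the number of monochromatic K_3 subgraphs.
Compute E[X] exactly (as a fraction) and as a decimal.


Let X = Σ_S X_S over the C(51, 3) = 20825 subsets S of size 3, where X_S = 1 if the K_3 on S is monochromatic.
For a fixed S, the K_3 on S has C(3, 2) = 3 edges. P[all 3 edges red] = (1/2)^3, and likewise for blue, so P[monochromatic] = 2·(1/2)^3 = 2^{1 − 3} = 1/4.
Summing: E[X] = C(51, 3) · 2^{1 − 3} = 20825 · 1/4 = 20825/4.
Numerically: E[X] ≈ 5206.2500.

E[X] = C(51,3)·2^(1−C(3,2)) = 20825/4 ≈ 5206.2500.


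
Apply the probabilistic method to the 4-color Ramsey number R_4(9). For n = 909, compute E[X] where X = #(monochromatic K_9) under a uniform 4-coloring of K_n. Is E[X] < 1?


E[X] = C(909, 9) · 4^{1 − 36} = 1122169012923711463931 · 4^{−35} = 1122169012923711463931/1180591620717411303424.
As a reduced fraction: E[X] = 1122169012923711463931/1180591620717411303424 ≈ 0.950514.
Is E[X] < 1? YES.
Since E[X] < 1, there exists a 4-coloring of K_{909} with no monochromatic K_9; hence R_4(9) > 909.

E[X] = 1122169012923711463931/1180591620717411303424 ≈ 0.950514; E[X] < 1, so R_4(9) > 909.


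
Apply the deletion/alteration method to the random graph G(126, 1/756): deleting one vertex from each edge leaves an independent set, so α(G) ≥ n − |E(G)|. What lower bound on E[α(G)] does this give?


E[|E(G)|] = C(126, 2)·p = 7875 · (1/756) = 125/12.
E[α(G)] ≥ n − E[|E(G)|] = 126 − 125/12 = 1387/12.
Numerically: ≈ 115.5833.
(This is only a lower bound; the true E[α(G)] may be larger.)

E[α(G)] ≥ 1387/12 ≈ 115.5833.


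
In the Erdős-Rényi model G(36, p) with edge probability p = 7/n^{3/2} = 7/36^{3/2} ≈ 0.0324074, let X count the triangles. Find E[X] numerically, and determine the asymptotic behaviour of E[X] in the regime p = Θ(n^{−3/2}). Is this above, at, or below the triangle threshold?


Number of potential triangles: C(36, 3) = 7140.
Each occurs with probability p³ ≈ (0.0324074)³ ≈ 3.40355573e-05.
By linearity: E[X] = C(36, 3)·p³ ≈ 7140 · 3.40355573e-05 ≈ 0.243014.
Since α = 3/2 > 1, p = c/n^{3/2} = o(1/n) is below the triangle threshold p ~ 1/n. Asymptotically E[X] ~ (c³/6)·n^{3(1−α)} = (7³/6)·n^{-1.5} → 0, so by Markov's inequality G has no triangles w.h.p.

E[X] ≈ 0.243014; in regime p = Θ(1/n^{3/2}) E[X] tends to 0 (below the triangle threshold p ~ 1/n).


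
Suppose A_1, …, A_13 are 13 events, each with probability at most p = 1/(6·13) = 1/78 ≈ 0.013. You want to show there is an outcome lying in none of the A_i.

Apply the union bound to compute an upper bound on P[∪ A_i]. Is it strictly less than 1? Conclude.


Union bound: P[∪_{i=1}^{13} A_i] ≤ Σ_i P[A_i] ≤ 13·p = 13·(1/78) = 1/6.
Numerically: 1/6 ≈ 0.167.
Is 1/6 < 1? YES.
Since P[∪ A_i] ≤ 1/6 < 1, the complement has P[∩ A_i^c] ≥ 1 − 1/6 = 5/6 > 0, so some outcome avoids every A_i.

13·p = 1/6 ≈ 0.167; existence CERTIFIED by the union bound.


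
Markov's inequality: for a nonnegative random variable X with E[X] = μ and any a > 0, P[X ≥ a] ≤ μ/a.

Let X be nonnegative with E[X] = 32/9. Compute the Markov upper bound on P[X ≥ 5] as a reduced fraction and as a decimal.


μ = E[X] = 32/9, a = 5.
Markov: P[X ≥ 5] ≤ μ/a = (32/9)/5 = 32/45.
Numerically: ≈ 0.7111.
(Since a = 5 > μ = 3.5556, the bound 32/45 is < 1 and informative.)

P[X ≥ 5] ≤ 32/45 ≈ 0.7111.


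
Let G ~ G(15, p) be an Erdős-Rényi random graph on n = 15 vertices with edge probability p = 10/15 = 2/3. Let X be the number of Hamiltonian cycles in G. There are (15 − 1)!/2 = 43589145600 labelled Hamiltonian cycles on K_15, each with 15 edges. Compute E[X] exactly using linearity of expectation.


K_15 has (15 − 1)!/2 = 43589145600 labelled Hamiltonian cycles.
For each such Hamiltonian cycle H, let X_H = 1 if all 15 edges of H are present in G. Then P[X_H = 1] = p^{15} = (2/3)^{15} = 32768/14348907.
By linearity of expectation: E[X] = Σ_H E[X_H] = 43589145600 · p^{15} = 43589145600 · 32768/14348907 = 5877897625600/59049.
Numerically: E[X] ≈ 9.9543e+07.

E[X] = 43589145600 · (2/3)^{15} = 5877897625600/59049 ≈ 9.9543e+07.


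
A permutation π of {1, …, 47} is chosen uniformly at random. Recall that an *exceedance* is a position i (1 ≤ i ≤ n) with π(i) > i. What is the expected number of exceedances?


Write X = Σ_{i=1}^{47} X_i, where X_i = 1_{π(i) > i}.
For each fixed i, π(i) is uniform over {1, …, 47} (marginal of a uniform permutation), so P[π(i) > i] = (n − i)/n. Summing: Σ_{i=1}^{47} (n − i)/n = (0 + 1 + … + 46)/47 = 47(47 − 1)/(2·47) = (47 − 1)/2.
Hence E[X] = Σ_{i=1}^{47} (47 − i)/47 = 23 ≈ 23.000.

E[X] = 23 = 23.000.


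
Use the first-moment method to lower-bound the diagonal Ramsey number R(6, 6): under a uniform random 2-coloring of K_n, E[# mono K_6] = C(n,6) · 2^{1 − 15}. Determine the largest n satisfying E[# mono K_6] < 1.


We need C(n, 6) · 2^{1 − 15} < 1, i.e. C(n, 6) < 2^{15 − 1} = 16384.
Check values of n near the boundary:
  n = 12: C(12, 6) = 924; 924 < 16384? YES
  n = 13: C(13, 6) = 1716; 1716 < 16384? YES
  n = 14: C(14, 6) = 3003; 3003 < 16384? YES
  n = 15: C(15, 6) = 5005; 5005 < 16384? YES
  n = 16: C(16, 6) = 8008; 8008 < 16384? YES
  n = 17: C(17, 6) = 12376; 12376 < 16384? YES
  n = 18: C(18, 6) = 18564; 18564 < 16384? NO
The largest n with C(n, 6) < 16384 is n = 17 (where E[X] = 1547/2048 ≈ 0.7553711). Hence R(6, 6) > 17, i.e. R(6, 6) ≥ 18.

Largest n = 17; hence R(6, 6) > 17.


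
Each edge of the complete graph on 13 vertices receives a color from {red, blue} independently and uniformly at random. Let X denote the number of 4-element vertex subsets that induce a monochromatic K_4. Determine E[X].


Let X = Σ_S X_S over the C(13, 4) = 715 subsets S of size 4, where X_S = 1 if the K_4 on S is monochromatic.
For a fixed S, the K_4 on S has C(4, 2) = 6 edges. P[all 6 edges red] = (1/2)^6, and likewise for blue, so P[monochromatic] = 2·(1/2)^6 = 2^{1 − 6} = 1/32.
By linearity of expectation: E[X] = C(13, 4) · 2^{1 − 6} = 715 · 1/32 = 715/32.
Numerically: E[X] ≈ 22.343750.

E[X] = C(13,4)·2^(1−C(4,2)) = 715/32 ≈ 22.343750.


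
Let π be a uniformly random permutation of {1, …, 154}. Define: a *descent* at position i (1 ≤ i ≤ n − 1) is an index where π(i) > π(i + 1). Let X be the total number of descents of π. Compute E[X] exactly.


Write X = Σ X_I over i = 1, …, 153, with X_I the indicator of one descent.
There are 153 indicators.
For each fixed i, the pair (π(i), π(i+1)) is a uniformly random ordered pair of distinct values from {1, …, 154}; by symmetry P[π(i) > π(i+1)] = 1/2.
By linearity: E[X] = 153 · (1/2) = (154 − 1) · (1/2) = 153/2 ≈ 76.500.

E[X] = 153/2 = 76.500.


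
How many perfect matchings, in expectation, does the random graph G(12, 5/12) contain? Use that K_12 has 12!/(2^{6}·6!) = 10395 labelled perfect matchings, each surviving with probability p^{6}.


K_12 has 12!/(2^{6}·6!) = 10395 labelled perfect matchings.
For each such perfect matching H, let X_H = 1 if all 6 edges of H are present in G. Then P[X_H = 1] = p^{6} = (5/12)^{6} = 15625/2985984.
By linearity of expectation: E[X] = Σ_H E[X_H] = 10395 · p^{6} = 10395 · 15625/2985984 = 6015625/110592.
Numerically: E[X] ≈ 54.39.

E[X] = 10395 · (5/12)^{6} = 6015625/110592 ≈ 54.39.


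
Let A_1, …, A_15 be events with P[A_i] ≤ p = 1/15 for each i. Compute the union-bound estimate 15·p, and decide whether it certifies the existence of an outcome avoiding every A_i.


Union bound: P[∪_{i=1}^{15} A_i] ≤ Σ_i P[A_i] ≤ 15·p = 15·(1/15) = 1.
Numerically: 1 ≈ 1.000000.
Is 1 < 1? NO.
Since the bound 1 is ≥ 1, the union bound is uninformative here; it does NOT by itself certify existence.

15·p = 1 ≈ 1.000000; existence NOT certified by the union bound.


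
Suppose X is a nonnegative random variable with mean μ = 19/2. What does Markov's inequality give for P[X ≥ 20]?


μ = E[X] = 19/2, a = 20.
Markov: P[X ≥ 20] ≤ μ/a = (19/2)/20 = 19/40.
Numerically: ≈ 0.475.
(Since a = 20 > μ = 9.500, the bound 19/40 is < 1 and informative.)

P[X ≥ 20] ≤ 19/40 ≈ 0.475.


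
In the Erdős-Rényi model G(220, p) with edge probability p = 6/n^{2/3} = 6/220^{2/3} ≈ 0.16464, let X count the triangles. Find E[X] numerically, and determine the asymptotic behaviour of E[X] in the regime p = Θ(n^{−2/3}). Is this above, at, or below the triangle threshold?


Number of potential triangles: C(220, 3) = 1750540.
Each occurs with probability p³ ≈ (0.16464)³ ≈ 4.4628099e-03.
By linearity: E[X] = C(220, 3)·p³ ≈ 1750540 · 4.4628099e-03 ≈ 7812.32727.
Since α = 2/3 < 1, p = c/n^{2/3} ≫ 1/n is above the triangle threshold p ~ 1/n. Asymptotically E[X] ~ (c³/6)·n^{3(1−α)} = (6³/6)·n^{1} → ∞; triangles are abundant w.h.p.

E[X] ≈ 7812.32727; in regime p = Θ(1/n^{2/3}) E[X] diverges (above the triangle threshold p ~ 1/n).


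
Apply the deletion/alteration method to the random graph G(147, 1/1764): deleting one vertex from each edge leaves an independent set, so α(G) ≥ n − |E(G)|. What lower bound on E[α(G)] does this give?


E[|E(G)|] = C(147, 2)·p = 10731 · (1/1764) = 73/12.
E[α(G)] ≥ n − E[|E(G)|] = 147 − 73/12 = 1691/12.
Numerically: ≈ 140.91667.
(This is only a lower bound; the true E[α(G)] may be larger.)

E[α(G)] ≥ 1691/12 ≈ 140.91667.


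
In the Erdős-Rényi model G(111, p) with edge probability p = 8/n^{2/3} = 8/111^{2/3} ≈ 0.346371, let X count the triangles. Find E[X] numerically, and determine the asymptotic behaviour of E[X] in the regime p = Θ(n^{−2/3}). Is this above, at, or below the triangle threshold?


Number of potential triangles: C(111, 3) = 221815.
Each occurs with probability p³ ≈ (0.346371)³ ≈ 4.15550686e-02.
By linearity: E[X] = C(111, 3)·p³ ≈ 221815 · 4.15550686e-02 ≈ 9217.537538.
Since α = 2/3 < 1, p = c/n^{2/3} ≫ 1/n is above the triangle threshold p ~ 1/n. Asymptotically E[X] ~ (c³/6)·n^{3(1−α)} = (8³/6)·n^{1} → ∞; triangles are abundant w.h.p.

E[X] ≈ 9217.537538; in regime p = Θ(1/n^{2/3}) E[X] diverges (above the triangle threshold p ~ 1/n).


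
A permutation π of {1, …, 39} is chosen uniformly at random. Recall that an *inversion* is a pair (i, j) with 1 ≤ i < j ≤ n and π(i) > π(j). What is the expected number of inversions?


Write X = Σ X_I over the C(39, 2) = 741 pairs i < j, with X_I the indicator of one inversion.
There are 741 indicators.
For each fixed pair i < j, the values π(i) and π(j) are two distinct elements of {1, …, 39} in uniformly random order; by symmetry P[π(i) > π(j)] = 1/2.
By linearity: E[X] = 741 · (1/2) = C(39, 2) · (1/2) = 741/2 = 741/2 ≈ 370.500000.

E[X] = 741/2 = 370.500000.


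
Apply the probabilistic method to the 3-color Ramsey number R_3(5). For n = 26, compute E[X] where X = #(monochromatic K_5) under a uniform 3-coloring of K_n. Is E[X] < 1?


E[X] = C(26, 5) · 3^{1 − 10} = 65780 · 3^{−9} = 65780/19683.
As a reduced fraction: E[X] = 65780/19683 ≈ 3.3419702.
Is E[X] < 1? NO.
Since E[X] ≥ 1, the first-moment bound is inconclusive at n = 26; it does NOT by itself certify R_3(5) > 26.

E[X] = 65780/19683 ≈ 3.3419702; E[X] ≥ 1; first-moment method inconclusive here.


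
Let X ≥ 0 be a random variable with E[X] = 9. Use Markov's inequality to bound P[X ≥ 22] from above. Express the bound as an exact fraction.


μ = E[X] = 9, a = 22.
Markov: P[X ≥ 22] ≤ μ/a = (9)/22 = 9/22.
Numerically: ≈ 0.409.
(Since a = 22 > μ = 9.000, the bound 9/22 is < 1 and informative.)

P[X ≥ 22] ≤ 9/22 ≈ 0.409.


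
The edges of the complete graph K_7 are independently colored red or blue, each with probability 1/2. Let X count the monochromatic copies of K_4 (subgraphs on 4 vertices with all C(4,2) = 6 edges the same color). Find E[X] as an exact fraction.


Let X = Σ_S X_S over the C(7, 4) = 35 subsets S of size 4, where X_S = 1 if the K_4 on S is monochromatic.
For a fixed S, the K_4 on S has C(4, 2) = 6 edges. P[all 6 edges red] = (1/2)^6, and likewise for blue, so P[monochromatic] = 2·(1/2)^6 = 2^{1 − 6} = 1/32.
By linearity: E[X] = C(7, 4) · 2^{1 − 6} = 35 · 1/32 = 35/32.
Numerically: E[X] ≈ 1.0938.

E[X] = C(7,4)·2^(1−C(4,2)) = 35/32 ≈ 1.0938.


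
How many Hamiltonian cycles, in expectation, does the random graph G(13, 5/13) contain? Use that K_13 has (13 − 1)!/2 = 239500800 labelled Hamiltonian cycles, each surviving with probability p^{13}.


K_13 has (13 − 1)!/2 = 239500800 labelled Hamiltonian cycles.
For each such Hamiltonian cycle H, let X_H = 1 if all 13 edges of H are present in G. Then P[X_H = 1] = p^{13} = (5/13)^{13} = 1220703125/302875106592253.
Summing the indicators: E[X] = Σ_H E[X_H] = 239500800 · p^{13} = 239500800 · 1220703125/302875106592253 = 292359375000000000/302875106592253.
Numerically: E[X] ≈ 965.3.

E[X] = 239500800 · (5/13)^{13} = 292359375000000000/302875106592253 ≈ 965.3.


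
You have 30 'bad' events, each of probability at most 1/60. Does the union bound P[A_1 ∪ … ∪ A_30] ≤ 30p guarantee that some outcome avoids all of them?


Union bound: P[∪_{i=1}^{30} A_i] ≤ Σ_i P[A_i] ≤ 30·p = 30·(1/60) = 1/2.
Numerically: 1/2 ≈ 0.50000.
Is 1/2 < 1? YES.
Since P[∪ A_i] ≤ 1/2 < 1, the complement has P[∩ A_i^c] ≥ 1 − 1/2 = 1/2 > 0, so some outcome avoids every A_i.

30·p = 1/2 ≈ 0.50000; existence CERTIFIED by the union bound.


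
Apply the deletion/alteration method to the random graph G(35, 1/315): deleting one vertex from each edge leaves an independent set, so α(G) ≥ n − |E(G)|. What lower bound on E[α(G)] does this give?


E[|E(G)|] = C(35, 2)·p = 595 · (1/315) = 17/9.
E[α(G)] ≥ n − E[|E(G)|] = 35 − 17/9 = 298/9.
Numerically: ≈ 33.1111.
(This is only a lower bound; the true E[α(G)] may be larger.)

E[α(G)] ≥ 298/9 ≈ 33.1111.


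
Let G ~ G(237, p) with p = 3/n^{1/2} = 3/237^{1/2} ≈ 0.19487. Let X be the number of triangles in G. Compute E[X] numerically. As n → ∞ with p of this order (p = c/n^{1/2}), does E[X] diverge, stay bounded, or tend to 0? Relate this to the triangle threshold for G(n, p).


Number of potential triangles: C(237, 3) = 2190670.
Each occurs with probability p³ ≈ (0.19487)³ ≈ 7.4001623e-03.
By linearity: E[X] = C(237, 3)·p³ ≈ 2190670 · 7.4001623e-03 ≈ 16211.31356.
Since α = 1/2 < 1, p = c/n^{1/2} ≫ 1/n is above the triangle threshold p ~ 1/n. Asymptotically E[X] ~ (c³/6)·n^{3(1−α)} = (3³/6)·n^{1.5} → ∞; triangles are abundant w.h.p.

E[X] ≈ 16211.31356; in regime p = Θ(1/n^{1/2}) E[X] diverges (above the triangle threshold p ~ 1/n).


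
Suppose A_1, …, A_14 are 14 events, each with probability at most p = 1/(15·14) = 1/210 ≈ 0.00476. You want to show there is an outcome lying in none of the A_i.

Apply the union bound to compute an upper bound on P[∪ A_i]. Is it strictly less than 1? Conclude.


Union bound: P[∪_{i=1}^{14} A_i] ≤ Σ_i P[A_i] ≤ 14·p = 14·(1/210) = 1/15.
Numerically: 1/15 ≈ 0.06667.
Is 1/15 < 1? YES.
Since P[∪ A_i] ≤ 1/15 < 1, the complement has P[∩ A_i^c] ≥ 1 − 1/15 = 14/15 > 0, so some outcome avoids every A_i.

14·p = 1/15 ≈ 0.06667; existence CERTIFIED by the union bound.


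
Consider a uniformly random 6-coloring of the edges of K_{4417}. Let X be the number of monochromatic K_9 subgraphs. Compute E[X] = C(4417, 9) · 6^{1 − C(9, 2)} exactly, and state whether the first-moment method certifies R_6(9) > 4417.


E[X] = C(4417, 9) · 6^{1 − 36} = 1749208766098544225331185560 · 6^{−35} = 1749208766098544225331185560/1719070799748422591028658176.
As a reduced fraction: E[X] = 218651095762318028166398195/214883849968552823878582272 ≈ 1.017532.
Is E[X] < 1? NO.
Since E[X] ≥ 1, the first-moment bound is inconclusive at n = 4417; it does NOT by itself certify R_6(9) > 4417.

E[X] = 218651095762318028166398195/214883849968552823878582272 ≈ 1.017532; E[X] ≥ 1; first-moment method inconclusive here.


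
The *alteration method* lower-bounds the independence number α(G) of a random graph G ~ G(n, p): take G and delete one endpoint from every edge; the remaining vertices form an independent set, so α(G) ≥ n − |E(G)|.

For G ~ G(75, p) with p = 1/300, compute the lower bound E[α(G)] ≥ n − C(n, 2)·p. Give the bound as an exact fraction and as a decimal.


E[|E(G)|] = C(75, 2)·p = 2775 · (1/300) = 37/4.
E[α(G)] ≥ n − E[|E(G)|] = 75 − 37/4 = 263/4.
Numerically: ≈ 65.750.
(This is only a lower bound; the true E[α(G)] may be larger.)

E[α(G)] ≥ 263/4 ≈ 65.750.


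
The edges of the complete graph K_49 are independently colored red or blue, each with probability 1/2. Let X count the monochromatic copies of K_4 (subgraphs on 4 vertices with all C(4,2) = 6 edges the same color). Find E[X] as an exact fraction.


Let X = Σ_S X_S over the C(49, 4) = 211876 subsets S of size 4, where X_S = 1 if the K_4 on S is monochromatic.
For a fixed S, the K_4 on S has C(4, 2) = 6 edges. P[all 6 edges red] = (1/2)^6, and likewise for blue, so P[monochromatic] = 2·(1/2)^6 = 2^{1 − 6} = 1/32.
Summing: E[X] = C(49, 4) · 2^{1 − 6} = 211876 · 1/32 = 52969/8.
Numerically: E[X] ≈ 6621.125000.

E[X] = C(49,4)·2^(1−C(4,2)) = 52969/8 ≈ 6621.125000.


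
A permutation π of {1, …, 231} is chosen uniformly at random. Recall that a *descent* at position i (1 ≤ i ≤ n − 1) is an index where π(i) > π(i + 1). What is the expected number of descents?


Write X = Σ X_I over i = 1, …, 230, with X_I the indicator of one descent.
There are 230 indicators.
For each fixed i, the pair (π(i), π(i+1)) is a uniformly random ordered pair of distinct values from {1, …, 231}; by symmetry P[π(i) > π(i+1)] = 1/2.
By linearity: E[X] = 230 · (1/2) = (231 − 1) · (1/2) = 115 ≈ 115.00000.

E[X] = 115 = 115.00000.
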